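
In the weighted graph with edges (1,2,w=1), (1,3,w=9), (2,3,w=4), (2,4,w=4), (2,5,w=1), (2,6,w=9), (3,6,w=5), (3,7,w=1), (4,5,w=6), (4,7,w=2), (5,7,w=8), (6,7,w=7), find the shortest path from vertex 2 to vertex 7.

Step 1: Build adjacency list with weights:
  1: 2(w=1), 3(w=9)
  2: 1(w=1), 3(w=4), 4(w=4), 5(w=1), 6(w=9)
  3: 1(w=9), 2(w=4), 6(w=5), 7(w=1)
  4: 2(w=4), 5(w=6), 7(w=2)
  5: 2(w=1), 4(w=6), 7(w=8)
  6: 2(w=9), 3(w=5), 7(w=7)
  7: 3(w=1), 4(w=2), 5(w=8), 6(w=7)

Step 2: Apply Dijkstra's algorithm from vertex 2:
  Visit vertex 2 (distance=0)
    Update dist[1] = 1
    Update dist[3] = 4
    Update dist[4] = 4
    Update dist[5] = 1
    Update dist[6] = 9
  Visit vertex 1 (distance=1)
  Visit vertex 5 (distance=1)
    Update dist[7] = 9
  Visit vertex 3 (distance=4)
    Update dist[7] = 5
  Visit vertex 4 (distance=4)
  Visit vertex 7 (distance=5)

Step 3: Shortest path: 2 -> 3 -> 7
Total weight: 4 + 1 = 5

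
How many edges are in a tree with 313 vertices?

A tree on n vertices always has exactly n - 1 edges.
For n = 313: edges = 313 - 1 = 312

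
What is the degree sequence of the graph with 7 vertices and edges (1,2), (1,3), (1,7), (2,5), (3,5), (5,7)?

Step 1: Count edges incident to each vertex:
  deg(1) = 3 (neighbors: 2, 3, 7)
  deg(2) = 2 (neighbors: 1, 5)
  deg(3) = 2 (neighbors: 1, 5)
  deg(4) = 0 (neighbors: none)
  deg(5) = 3 (neighbors: 2, 3, 7)
  deg(6) = 0 (neighbors: none)
  deg(7) = 2 (neighbors: 1, 5)

Step 2: Sort degrees in non-increasing order:
  Degrees: [3, 2, 2, 0, 3, 0, 2] -> sorted: [3, 3, 2, 2, 2, 0, 0]

Degree sequence: [3, 3, 2, 2, 2, 0, 0]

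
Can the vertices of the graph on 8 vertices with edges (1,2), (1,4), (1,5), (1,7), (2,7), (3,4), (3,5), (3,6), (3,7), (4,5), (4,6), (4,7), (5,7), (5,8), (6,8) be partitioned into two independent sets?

Step 1: Attempt 2-coloring using BFS:
  Start at vertex 1, assign color 0
  Color vertex 2 with color 1 (neighbor of 1)
  Color vertex 4 with color 1 (neighbor of 1)
  Color vertex 5 with color 1 (neighbor of 1)
  Color vertex 7 with color 1 (neighbor of 1)

Step 2: Conflict found! Vertices 2 and 7 are adjacent but have the same color.
This means the graph contains an odd cycle.

The graph is NOT bipartite.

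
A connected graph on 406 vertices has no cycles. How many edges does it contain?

A tree on n vertices always has exactly n - 1 edges.
For n = 406: edges = 406 - 1 = 405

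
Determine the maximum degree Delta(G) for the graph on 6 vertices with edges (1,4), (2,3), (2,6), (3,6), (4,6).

Step 1: Count edges incident to each vertex:
  deg(1) = 1 (neighbors: 4)
  deg(2) = 2 (neighbors: 3, 6)
  deg(3) = 2 (neighbors: 2, 6)
  deg(4) = 2 (neighbors: 1, 6)
  deg(5) = 0 (neighbors: none)
  deg(6) = 3 (neighbors: 2, 3, 4)

Step 2: Find maximum:
  max(1, 2, 2, 2, 0, 3) = 3 (vertex 6)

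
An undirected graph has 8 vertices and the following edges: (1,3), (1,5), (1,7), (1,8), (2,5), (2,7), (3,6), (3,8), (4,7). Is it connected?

Step 1: Build adjacency list from edges:
  1: 3, 5, 7, 8
  2: 5, 7
  3: 1, 6, 8
  4: 7
  5: 1, 2
  6: 3
  7: 1, 2, 4
  8: 1, 3

Step 2: Run BFS/DFS from vertex 1:
  Visited: {1, 3, 5, 7, 8, 6, 2, 4}
  Reached 8 of 8 vertices

Step 3: All 8 vertices reached from vertex 1, so the graph is connected.
Answer: Yes, the graph is connected.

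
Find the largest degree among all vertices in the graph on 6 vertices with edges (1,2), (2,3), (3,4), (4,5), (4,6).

Step 1: Count edges incident to each vertex:
  deg(1) = 1 (neighbors: 2)
  deg(2) = 2 (neighbors: 1, 3)
  deg(3) = 2 (neighbors: 2, 4)
  deg(4) = 3 (neighbors: 3, 5, 6)
  deg(5) = 1 (neighbors: 4)
  deg(6) = 1 (neighbors: 4)

Step 2: Find maximum:
  max(1, 2, 2, 3, 1, 1) = 3 (vertex 4)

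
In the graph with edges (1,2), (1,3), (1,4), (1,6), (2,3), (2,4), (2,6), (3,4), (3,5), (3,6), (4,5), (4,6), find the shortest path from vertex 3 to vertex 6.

Step 1: Build adjacency list:
  1: 2, 3, 4, 6
  2: 1, 3, 4, 6
  3: 1, 2, 4, 5, 6
  4: 1, 2, 3, 5, 6
  5: 3, 4
  6: 1, 2, 3, 4

Step 2: BFS from vertex 3 to find shortest path to 6:
  vertex 1 reached at distance 1
  vertex 2 reached at distance 1
  vertex 4 reached at distance 1
  vertex 5 reached at distance 1
  vertex 6 reached at distance 1

Step 3: Shortest path: 3 -> 6
Path length: 1 edge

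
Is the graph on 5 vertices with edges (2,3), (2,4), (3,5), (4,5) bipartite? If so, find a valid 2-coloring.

Step 1: Attempt 2-coloring using BFS:
  Start at vertex 1, assign color 0
  Start new component at vertex 2, assign color 0
  Color vertex 3 with color 1 (neighbor of 2)
  Color vertex 4 with color 1 (neighbor of 2)
  Color vertex 5 with color 0 (neighbor of 3)

Step 2: 2-coloring succeeded. No conflicts found.
  Set A (color 0): {1, 2, 5}
  Set B (color 1): {3, 4}

The graph is bipartite with partition {1, 2, 5}, {3, 4}.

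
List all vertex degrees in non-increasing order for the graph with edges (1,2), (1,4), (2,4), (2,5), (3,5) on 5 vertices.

Step 1: Count edges incident to each vertex:
  deg(1) = 2 (neighbors: 2, 4)
  deg(2) = 3 (neighbors: 1, 4, 5)
  deg(3) = 1 (neighbors: 5)
  deg(4) = 2 (neighbors: 1, 2)
  deg(5) = 2 (neighbors: 2, 3)

Step 2: Sort degrees in non-increasing order:
  Degrees: [2, 3, 1, 2, 2] -> sorted: [3, 2, 2, 2, 1]

Degree sequence: [3, 2, 2, 2, 1]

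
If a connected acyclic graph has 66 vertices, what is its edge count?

A tree on n vertices always has exactly n - 1 edges.
For n = 66: edges = 66 - 1 = 65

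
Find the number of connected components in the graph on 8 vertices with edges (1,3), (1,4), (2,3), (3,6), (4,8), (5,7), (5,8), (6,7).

Step 1: Build adjacency list from edges:
  1: 3, 4
  2: 3
  3: 1, 2, 6
  4: 1, 8
  5: 7, 8
  6: 3, 7
  7: 5, 6
  8: 4, 5

Step 2: Run BFS/DFS from vertex 1:
  Visited: {1, 3, 4, 2, 6, 8, 7, 5}
  Reached 8 of 8 vertices

Step 3: All 8 vertices reached from vertex 1, so the graph is connected.
Number of connected components: 1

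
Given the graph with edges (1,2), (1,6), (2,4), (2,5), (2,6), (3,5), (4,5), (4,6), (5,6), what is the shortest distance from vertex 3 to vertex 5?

Step 1: Build adjacency list:
  1: 2, 6
  2: 1, 4, 5, 6
  3: 5
  4: 2, 5, 6
  5: 2, 3, 4, 6
  6: 1, 2, 4, 5

Step 2: BFS from vertex 3 to find shortest path to 5:
  vertex 5 reached at distance 1

Step 3: Shortest path: 3 -> 5
Path length: 1 edge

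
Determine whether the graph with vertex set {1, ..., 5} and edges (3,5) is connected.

Step 1: Build adjacency list from edges:
  1: (none)
  2: (none)
  3: 5
  4: (none)
  5: 3

Step 2: Run BFS/DFS from vertex 1:
  Visited: {1}
  Reached 1 of 5 vertices

Step 3: Only 1 of 5 vertices reached. Graph is disconnected.
Connected components: {1}, {2}, {3, 5}, {4}
Answer: No, the graph is not connected (4 components).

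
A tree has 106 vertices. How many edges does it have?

A tree on n vertices always has exactly n - 1 edges.
For n = 106: edges = 106 - 1 = 105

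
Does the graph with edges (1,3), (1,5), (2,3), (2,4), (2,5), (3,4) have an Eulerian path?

Step 1: Find the degree of each vertex:
  deg(1) = 2
  deg(2) = 3
  deg(3) = 3
  deg(4) = 2
  deg(5) = 2

Step 2: Count vertices with odd degree:
  Odd-degree vertices: 2, 3 (2 total)

Step 3: Apply Euler's theorem:
  - Eulerian circuit exists iff graph is connected and all vertices have even degree
  - Eulerian path exists iff graph is connected and has 0 or 2 odd-degree vertices

Graph is connected with exactly 2 odd-degree vertices (2, 3).
Eulerian path exists (starting and ending at the odd-degree vertices), but no Eulerian circuit.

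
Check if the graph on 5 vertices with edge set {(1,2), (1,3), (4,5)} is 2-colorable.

Step 1: Attempt 2-coloring using BFS:
  Start at vertex 1, assign color 0
  Color vertex 2 with color 1 (neighbor of 1)
  Color vertex 3 with color 1 (neighbor of 1)
  Start new component at vertex 4, assign color 0
  Color vertex 5 with color 1 (neighbor of 4)

Step 2: 2-coloring succeeded. No conflicts found.
  Set A (color 0): {1, 4}
  Set B (color 1): {2, 3, 5}

The graph is bipartite with partition {1, 4}, {2, 3, 5}.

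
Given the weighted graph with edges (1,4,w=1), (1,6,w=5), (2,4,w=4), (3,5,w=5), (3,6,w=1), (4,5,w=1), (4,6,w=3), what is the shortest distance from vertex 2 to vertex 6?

Step 1: Build adjacency list with weights:
  1: 4(w=1), 6(w=5)
  2: 4(w=4)
  3: 5(w=5), 6(w=1)
  4: 1(w=1), 2(w=4), 5(w=1), 6(w=3)
  5: 3(w=5), 4(w=1)
  6: 1(w=5), 3(w=1), 4(w=3)

Step 2: Apply Dijkstra's algorithm from vertex 2:
  Visit vertex 2 (distance=0)
    Update dist[4] = 4
  Visit vertex 4 (distance=4)
    Update dist[1] = 5
    Update dist[5] = 5
    Update dist[6] = 7
  Visit vertex 1 (distance=5)
  Visit vertex 5 (distance=5)
    Update dist[3] = 10
  Visit vertex 6 (distance=7)
    Update dist[3] = 8

Step 3: Shortest path: 2 -> 4 -> 6
Total weight: 4 + 3 = 7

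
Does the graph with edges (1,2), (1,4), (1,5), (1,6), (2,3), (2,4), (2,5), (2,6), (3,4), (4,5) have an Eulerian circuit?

Step 1: Find the degree of each vertex:
  deg(1) = 4
  deg(2) = 5
  deg(3) = 2
  deg(4) = 4
  deg(5) = 3
  deg(6) = 2

Step 2: Count vertices with odd degree:
  Odd-degree vertices: 2, 5 (2 total)

Step 3: Apply Euler's theorem:
  - Eulerian circuit exists iff graph is connected and all vertices have even degree
  - Eulerian path exists iff graph is connected and has 0 or 2 odd-degree vertices

Graph is connected with exactly 2 odd-degree vertices (2, 5).
Eulerian path exists (starting and ending at the odd-degree vertices), but no Eulerian circuit.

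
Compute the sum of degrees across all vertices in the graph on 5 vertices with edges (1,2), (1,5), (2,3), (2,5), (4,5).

Step 1: Count edges incident to each vertex:
  deg(1) = 2 (neighbors: 2, 5)
  deg(2) = 3 (neighbors: 1, 3, 5)
  deg(3) = 1 (neighbors: 2)
  deg(4) = 1 (neighbors: 5)
  deg(5) = 3 (neighbors: 1, 2, 4)

Step 2: Sum all degrees:
  2 + 3 + 1 + 1 + 3 = 10

Verification: sum of degrees = 2 * |E| = 2 * 5 = 10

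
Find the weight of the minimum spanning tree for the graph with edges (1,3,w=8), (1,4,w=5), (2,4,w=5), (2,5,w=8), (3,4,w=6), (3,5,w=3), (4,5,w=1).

Apply Kruskal's algorithm (sort edges by weight, add if no cycle):

Sorted edges by weight:
  (4,5) w=1
  (3,5) w=3
  (1,4) w=5
  (2,4) w=5
  (3,4) w=6
  (1,3) w=8
  (2,5) w=8

Add edge (4,5) w=1 -- no cycle. Running total: 1
Add edge (3,5) w=3 -- no cycle. Running total: 4
Add edge (1,4) w=5 -- no cycle. Running total: 9
Add edge (2,4) w=5 -- no cycle. Running total: 14

MST edges: (4,5,w=1), (3,5,w=3), (1,4,w=5), (2,4,w=5)
Total MST weight: 1 + 3 + 5 + 5 = 14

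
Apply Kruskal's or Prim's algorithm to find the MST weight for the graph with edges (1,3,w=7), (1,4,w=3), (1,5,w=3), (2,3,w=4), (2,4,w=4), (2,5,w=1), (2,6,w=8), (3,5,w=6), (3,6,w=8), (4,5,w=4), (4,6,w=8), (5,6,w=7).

Apply Kruskal's algorithm (sort edges by weight, add if no cycle):

Sorted edges by weight:
  (2,5) w=1
  (1,4) w=3
  (1,5) w=3
  (2,4) w=4
  (2,3) w=4
  (4,5) w=4
  (3,5) w=6
  (1,3) w=7
  (5,6) w=7
  (2,6) w=8
  (3,6) w=8
  (4,6) w=8

Add edge (2,5) w=1 -- no cycle. Running total: 1
Add edge (1,4) w=3 -- no cycle. Running total: 4
Add edge (1,5) w=3 -- no cycle. Running total: 7
Skip edge (2,4) w=4 -- would create cycle
Add edge (2,3) w=4 -- no cycle. Running total: 11
Skip edge (4,5) w=4 -- would create cycle
Skip edge (3,5) w=6 -- would create cycle
Skip edge (1,3) w=7 -- would create cycle
Add edge (5,6) w=7 -- no cycle. Running total: 18

MST edges: (2,5,w=1), (1,4,w=3), (1,5,w=3), (2,3,w=4), (5,6,w=7)
Total MST weight: 1 + 3 + 3 + 4 + 7 = 18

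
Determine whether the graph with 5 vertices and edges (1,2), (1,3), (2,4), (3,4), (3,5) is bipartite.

Step 1: Attempt 2-coloring using BFS:
  Start at vertex 1, assign color 0
  Color vertex 2 with color 1 (neighbor of 1)
  Color vertex 3 with color 1 (neighbor of 1)
  Color vertex 4 with color 0 (neighbor of 2)
  Color vertex 5 with color 0 (neighbor of 3)

Step 2: 2-coloring succeeded. No conflicts found.
  Set A (color 0): {1, 4, 5}
  Set B (color 1): {2, 3}

The graph is bipartite with partition {1, 4, 5}, {2, 3}.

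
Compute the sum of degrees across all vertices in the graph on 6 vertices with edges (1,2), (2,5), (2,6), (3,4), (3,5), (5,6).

Step 1: Count edges incident to each vertex:
  deg(1) = 1 (neighbors: 2)
  deg(2) = 3 (neighbors: 1, 5, 6)
  deg(3) = 2 (neighbors: 4, 5)
  deg(4) = 1 (neighbors: 3)
  deg(5) = 3 (neighbors: 2, 3, 6)
  deg(6) = 2 (neighbors: 2, 5)

Step 2: Sum all degrees:
  1 + 3 + 2 + 1 + 3 + 2 = 12

Verification: sum of degrees = 2 * |E| = 2 * 6 = 12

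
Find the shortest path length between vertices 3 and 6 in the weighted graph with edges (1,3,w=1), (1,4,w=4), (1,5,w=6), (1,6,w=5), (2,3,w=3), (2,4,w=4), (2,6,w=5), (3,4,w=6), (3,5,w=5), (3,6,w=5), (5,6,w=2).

Step 1: Build adjacency list with weights:
  1: 3(w=1), 4(w=4), 5(w=6), 6(w=5)
  2: 3(w=3), 4(w=4), 6(w=5)
  3: 1(w=1), 2(w=3), 4(w=6), 5(w=5), 6(w=5)
  4: 1(w=4), 2(w=4), 3(w=6)
  5: 1(w=6), 3(w=5), 6(w=2)
  6: 1(w=5), 2(w=5), 3(w=5), 5(w=2)

Step 2: Apply Dijkstra's algorithm from vertex 3:
  Visit vertex 3 (distance=0)
    Update dist[1] = 1
    Update dist[2] = 3
    Update dist[4] = 6
    Update dist[5] = 5
    Update dist[6] = 5
  Visit vertex 1 (distance=1)
    Update dist[4] = 5
  Visit vertex 2 (distance=3)
  Visit vertex 4 (distance=5)
  Visit vertex 5 (distance=5)
  Visit vertex 6 (distance=5)

Step 3: Shortest path: 3 -> 6
Total weight: 5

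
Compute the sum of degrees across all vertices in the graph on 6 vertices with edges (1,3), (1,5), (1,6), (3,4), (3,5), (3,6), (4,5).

Step 1: Count edges incident to each vertex:
  deg(1) = 3 (neighbors: 3, 5, 6)
  deg(2) = 0 (neighbors: none)
  deg(3) = 4 (neighbors: 1, 4, 5, 6)
  deg(4) = 2 (neighbors: 3, 5)
  deg(5) = 3 (neighbors: 1, 3, 4)
  deg(6) = 2 (neighbors: 1, 3)

Step 2: Sum all degrees:
  3 + 0 + 4 + 2 + 3 + 2 = 14

Verification: sum of degrees = 2 * |E| = 2 * 7 = 14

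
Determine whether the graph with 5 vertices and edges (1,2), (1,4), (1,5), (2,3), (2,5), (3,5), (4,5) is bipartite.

Step 1: Attempt 2-coloring using BFS:
  Start at vertex 1, assign color 0
  Color vertex 2 with color 1 (neighbor of 1)
  Color vertex 4 with color 1 (neighbor of 1)
  Color vertex 5 with color 1 (neighbor of 1)
  Color vertex 3 with color 0 (neighbor of 2)

Step 2: Conflict found! Vertices 2 and 5 are adjacent but have the same color.
This means the graph contains an odd cycle.

The graph is NOT bipartite.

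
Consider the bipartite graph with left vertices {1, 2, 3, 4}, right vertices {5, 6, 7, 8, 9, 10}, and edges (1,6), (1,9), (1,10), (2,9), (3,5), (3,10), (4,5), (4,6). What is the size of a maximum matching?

Step 1: List the neighbors of each left vertex:
  1: 6, 9, 10
  2: 9
  3: 5, 10
  4: 5, 6

Step 2: Greedily match left vertices, then look for augmenting paths:
  Match 1 -- 6
  Match 2 -- 9
  Match 3 -- 10
  Match 4 -- 5
  No augmenting path remains.

Step 3: Verify this is maximum:
  Matching size 4 = min(|L|, |R|) = min(4, 6), which is an upper bound, so this matching is maximum.

Maximum matching: {(1,6), (2,9), (3,10), (4,5)}
Size: 4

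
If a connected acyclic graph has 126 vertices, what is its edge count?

A tree on n vertices always has exactly n - 1 edges.
For n = 126: edges = 126 - 1 = 125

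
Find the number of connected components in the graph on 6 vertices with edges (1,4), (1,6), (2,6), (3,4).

Step 1: Build adjacency list from edges:
  1: 4, 6
  2: 6
  3: 4
  4: 1, 3
  5: (none)
  6: 1, 2

Step 2: Run BFS/DFS from vertex 1:
  Visited: {1, 4, 6, 3, 2}
  Reached 5 of 6 vertices

Step 3: Only 5 of 6 vertices reached. Graph is disconnected.
Connected components: {1, 2, 3, 4, 6}, {5}
Number of connected components: 2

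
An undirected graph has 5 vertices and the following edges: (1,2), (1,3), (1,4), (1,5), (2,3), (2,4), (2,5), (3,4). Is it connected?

Step 1: Build adjacency list from edges:
  1: 2, 3, 4, 5
  2: 1, 3, 4, 5
  3: 1, 2, 4
  4: 1, 2, 3
  5: 1, 2

Step 2: Run BFS/DFS from vertex 1:
  Visited: {1, 2, 3, 4, 5}
  Reached 5 of 5 vertices

Step 3: All 5 vertices reached from vertex 1, so the graph is connected.
Answer: Yes, the graph is connected.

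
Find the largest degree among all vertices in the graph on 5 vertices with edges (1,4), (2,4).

Step 1: Count edges incident to each vertex:
  deg(1) = 1 (neighbors: 4)
  deg(2) = 1 (neighbors: 4)
  deg(3) = 0 (neighbors: none)
  deg(4) = 2 (neighbors: 1, 2)
  deg(5) = 0 (neighbors: none)

Step 2: Find maximum:
  max(1, 1, 0, 2, 0) = 2 (vertex 4)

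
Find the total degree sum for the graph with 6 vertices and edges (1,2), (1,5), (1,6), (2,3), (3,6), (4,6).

Step 1: Count edges incident to each vertex:
  deg(1) = 3 (neighbors: 2, 5, 6)
  deg(2) = 2 (neighbors: 1, 3)
  deg(3) = 2 (neighbors: 2, 6)
  deg(4) = 1 (neighbors: 6)
  deg(5) = 1 (neighbors: 1)
  deg(6) = 3 (neighbors: 1, 3, 4)

Step 2: Sum all degrees:
  3 + 2 + 2 + 1 + 1 + 3 = 12

Verification: sum of degrees = 2 * |E| = 2 * 6 = 12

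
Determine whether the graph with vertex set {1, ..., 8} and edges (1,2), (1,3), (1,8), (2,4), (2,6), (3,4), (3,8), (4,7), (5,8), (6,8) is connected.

Step 1: Build adjacency list from edges:
  1: 2, 3, 8
  2: 1, 4, 6
  3: 1, 4, 8
  4: 2, 3, 7
  5: 8
  6: 2, 8
  7: 4
  8: 1, 3, 5, 6

Step 2: Run BFS/DFS from vertex 1:
  Visited: {1, 2, 3, 8, 4, 6, 5, 7}
  Reached 8 of 8 vertices

Step 3: All 8 vertices reached from vertex 1, so the graph is connected.
Answer: Yes, the graph is connected.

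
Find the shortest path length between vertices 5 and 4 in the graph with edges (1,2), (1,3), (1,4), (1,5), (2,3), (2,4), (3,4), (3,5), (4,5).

Step 1: Build adjacency list:
  1: 2, 3, 4, 5
  2: 1, 3, 4
  3: 1, 2, 4, 5
  4: 1, 2, 3, 5
  5: 1, 3, 4

Step 2: BFS from vertex 5 to find shortest path to 4:
  vertex 1 reached at distance 1
  vertex 3 reached at distance 1
  vertex 4 reached at distance 1

Step 3: Shortest path: 5 -> 4
Path length: 1 edge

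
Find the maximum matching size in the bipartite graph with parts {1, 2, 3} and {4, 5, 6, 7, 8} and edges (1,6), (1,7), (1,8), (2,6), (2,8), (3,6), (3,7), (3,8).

Step 1: List the neighbors of each left vertex:
  1: 6, 7, 8
  2: 6, 8
  3: 6, 7, 8

Step 2: Greedily match left vertices, then look for augmenting paths:
  Match 1 -- 6
  Match 2 -- 8
  Match 3 -- 7
  No augmenting path remains.

Step 3: Verify this is maximum:
  Matching size 3 = min(|L|, |R|) = min(3, 5), which is an upper bound, so this matching is maximum.

Maximum matching: {(1,6), (2,8), (3,7)}
Size: 3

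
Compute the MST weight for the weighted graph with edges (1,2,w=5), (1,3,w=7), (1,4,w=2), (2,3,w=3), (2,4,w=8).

Apply Kruskal's algorithm (sort edges by weight, add if no cycle):

Sorted edges by weight:
  (1,4) w=2
  (2,3) w=3
  (1,2) w=5
  (1,3) w=7
  (2,4) w=8

Add edge (1,4) w=2 -- no cycle. Running total: 2
Add edge (2,3) w=3 -- no cycle. Running total: 5
Add edge (1,2) w=5 -- no cycle. Running total: 10

MST edges: (1,4,w=2), (2,3,w=3), (1,2,w=5)
Total MST weight: 2 + 3 + 5 = 10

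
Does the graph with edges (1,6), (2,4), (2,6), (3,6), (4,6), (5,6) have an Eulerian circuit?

Step 1: Find the degree of each vertex:
  deg(1) = 1
  deg(2) = 2
  deg(3) = 1
  deg(4) = 2
  deg(5) = 1
  deg(6) = 5

Step 2: Count vertices with odd degree:
  Odd-degree vertices: 1, 3, 5, 6 (4 total)

Step 3: Apply Euler's theorem:
  - Eulerian circuit exists iff graph is connected and all vertices have even degree
  - Eulerian path exists iff graph is connected and has 0 or 2 odd-degree vertices

Graph has 4 odd-degree vertices (need 0 or 2).
Neither Eulerian path nor Eulerian circuit exists.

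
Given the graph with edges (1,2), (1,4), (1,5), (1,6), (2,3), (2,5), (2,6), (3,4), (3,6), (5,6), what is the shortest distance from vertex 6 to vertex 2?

Step 1: Build adjacency list:
  1: 2, 4, 5, 6
  2: 1, 3, 5, 6
  3: 2, 4, 6
  4: 1, 3
  5: 1, 2, 6
  6: 1, 2, 3, 5

Step 2: BFS from vertex 6 to find shortest path to 2:
  vertex 1 reached at distance 1
  vertex 2 reached at distance 1

Step 3: Shortest path: 6 -> 2
Path length: 1 edge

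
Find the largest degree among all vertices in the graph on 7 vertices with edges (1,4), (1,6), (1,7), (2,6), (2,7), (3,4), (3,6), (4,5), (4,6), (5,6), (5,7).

Step 1: Count edges incident to each vertex:
  deg(1) = 3 (neighbors: 4, 6, 7)
  deg(2) = 2 (neighbors: 6, 7)
  deg(3) = 2 (neighbors: 4, 6)
  deg(4) = 4 (neighbors: 1, 3, 5, 6)
  deg(5) = 3 (neighbors: 4, 6, 7)
  deg(6) = 5 (neighbors: 1, 2, 3, 4, 5)
  deg(7) = 3 (neighbors: 1, 2, 5)

Step 2: Find maximum:
  max(3, 2, 2, 4, 3, 5, 3) = 5 (vertex 6)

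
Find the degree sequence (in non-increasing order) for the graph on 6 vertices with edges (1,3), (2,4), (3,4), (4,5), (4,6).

Step 1: Count edges incident to each vertex:
  deg(1) = 1 (neighbors: 3)
  deg(2) = 1 (neighbors: 4)
  deg(3) = 2 (neighbors: 1, 4)
  deg(4) = 4 (neighbors: 2, 3, 5, 6)
  deg(5) = 1 (neighbors: 4)
  deg(6) = 1 (neighbors: 4)

Step 2: Sort degrees in non-increasing order:
  Degrees: [1, 1, 2, 4, 1, 1] -> sorted: [4, 2, 1, 1, 1, 1]

Degree sequence: [4, 2, 1, 1, 1, 1]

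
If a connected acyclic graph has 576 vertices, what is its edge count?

A tree on n vertices always has exactly n - 1 edges.
For n = 576: edges = 576 - 1 = 575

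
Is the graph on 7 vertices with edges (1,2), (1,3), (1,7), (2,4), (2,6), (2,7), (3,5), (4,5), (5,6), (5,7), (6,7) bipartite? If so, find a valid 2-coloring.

Step 1: Attempt 2-coloring using BFS:
  Start at vertex 1, assign color 0
  Color vertex 2 with color 1 (neighbor of 1)
  Color vertex 3 with color 1 (neighbor of 1)
  Color vertex 7 with color 1 (neighbor of 1)
  Color vertex 4 with color 0 (neighbor of 2)
  Color vertex 6 with color 0 (neighbor of 2)

Step 2: Conflict found! Vertices 2 and 7 are adjacent but have the same color.
This means the graph contains an odd cycle.

The graph is NOT bipartite.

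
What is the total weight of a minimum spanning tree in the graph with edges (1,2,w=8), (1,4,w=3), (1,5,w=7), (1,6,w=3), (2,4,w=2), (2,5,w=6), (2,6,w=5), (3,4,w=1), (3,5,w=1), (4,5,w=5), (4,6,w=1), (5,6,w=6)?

Apply Kruskal's algorithm (sort edges by weight, add if no cycle):

Sorted edges by weight:
  (3,4) w=1
  (3,5) w=1
  (4,6) w=1
  (2,4) w=2
  (1,4) w=3
  (1,6) w=3
  (2,6) w=5
  (4,5) w=5
  (2,5) w=6
  (5,6) w=6
  (1,5) w=7
  (1,2) w=8

Add edge (3,4) w=1 -- no cycle. Running total: 1
Add edge (3,5) w=1 -- no cycle. Running total: 2
Add edge (4,6) w=1 -- no cycle. Running total: 3
Add edge (2,4) w=2 -- no cycle. Running total: 5
Add edge (1,4) w=3 -- no cycle. Running total: 8

MST edges: (3,4,w=1), (3,5,w=1), (4,6,w=1), (2,4,w=2), (1,4,w=3)
Total MST weight: 1 + 1 + 1 + 2 + 3 = 8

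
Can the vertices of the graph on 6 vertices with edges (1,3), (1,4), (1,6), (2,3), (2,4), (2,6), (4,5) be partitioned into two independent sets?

Step 1: Attempt 2-coloring using BFS:
  Start at vertex 1, assign color 0
  Color vertex 3 with color 1 (neighbor of 1)
  Color vertex 4 with color 1 (neighbor of 1)
  Color vertex 6 with color 1 (neighbor of 1)
  Color vertex 2 with color 0 (neighbor of 3)
  Color vertex 5 with color 0 (neighbor of 4)

Step 2: 2-coloring succeeded. No conflicts found.
  Set A (color 0): {1, 2, 5}
  Set B (color 1): {3, 4, 6}

The graph is bipartite with partition {1, 2, 5}, {3, 4, 6}.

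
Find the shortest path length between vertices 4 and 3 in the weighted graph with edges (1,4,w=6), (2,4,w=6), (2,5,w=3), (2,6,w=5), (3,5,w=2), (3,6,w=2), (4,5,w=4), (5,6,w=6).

Step 1: Build adjacency list with weights:
  1: 4(w=6)
  2: 4(w=6), 5(w=3), 6(w=5)
  3: 5(w=2), 6(w=2)
  4: 1(w=6), 2(w=6), 5(w=4)
  5: 2(w=3), 3(w=2), 4(w=4), 6(w=6)
  6: 2(w=5), 3(w=2), 5(w=6)

Step 2: Apply Dijkstra's algorithm from vertex 4:
  Visit vertex 4 (distance=0)
    Update dist[1] = 6
    Update dist[2] = 6
    Update dist[5] = 4
  Visit vertex 5 (distance=4)
    Update dist[3] = 6
    Update dist[6] = 10
  Visit vertex 1 (distance=6)
  Visit vertex 2 (distance=6)
  Visit vertex 3 (distance=6)
    Update dist[6] = 8

Step 3: Shortest path: 4 -> 5 -> 3
Total weight: 4 + 2 = 6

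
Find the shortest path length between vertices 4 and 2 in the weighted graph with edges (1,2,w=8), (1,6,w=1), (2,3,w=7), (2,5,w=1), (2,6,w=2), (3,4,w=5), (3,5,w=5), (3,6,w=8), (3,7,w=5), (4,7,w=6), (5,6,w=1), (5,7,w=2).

Step 1: Build adjacency list with weights:
  1: 2(w=8), 6(w=1)
  2: 1(w=8), 3(w=7), 5(w=1), 6(w=2)
  3: 2(w=7), 4(w=5), 5(w=5), 6(w=8), 7(w=5)
  4: 3(w=5), 7(w=6)
  5: 2(w=1), 3(w=5), 6(w=1), 7(w=2)
  6: 1(w=1), 2(w=2), 3(w=8), 5(w=1)
  7: 3(w=5), 4(w=6), 5(w=2)

Step 2: Apply Dijkstra's algorithm from vertex 4:
  Visit vertex 4 (distance=0)
    Update dist[3] = 5
    Update dist[7] = 6
  Visit vertex 3 (distance=5)
    Update dist[2] = 12
    Update dist[5] = 10
    Update dist[6] = 13
  Visit vertex 7 (distance=6)
    Update dist[5] = 8
  Visit vertex 5 (distance=8)
    Update dist[2] = 9
    Update dist[6] = 9
  Visit vertex 2 (distance=9)
    Update dist[1] = 17

Step 3: Shortest path: 4 -> 7 -> 5 -> 2
Total weight: 6 + 2 + 1 = 9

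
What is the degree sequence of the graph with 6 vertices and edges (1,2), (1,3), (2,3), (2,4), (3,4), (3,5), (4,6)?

Step 1: Count edges incident to each vertex:
  deg(1) = 2 (neighbors: 2, 3)
  deg(2) = 3 (neighbors: 1, 3, 4)
  deg(3) = 4 (neighbors: 1, 2, 4, 5)
  deg(4) = 3 (neighbors: 2, 3, 6)
  deg(5) = 1 (neighbors: 3)
  deg(6) = 1 (neighbors: 4)

Step 2: Sort degrees in non-increasing order:
  Degrees: [2, 3, 4, 3, 1, 1] -> sorted: [4, 3, 3, 2, 1, 1]

Degree sequence: [4, 3, 3, 2, 1, 1]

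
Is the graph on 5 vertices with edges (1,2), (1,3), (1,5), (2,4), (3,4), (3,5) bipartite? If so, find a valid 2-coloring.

Step 1: Attempt 2-coloring using BFS:
  Start at vertex 1, assign color 0
  Color vertex 2 with color 1 (neighbor of 1)
  Color vertex 3 with color 1 (neighbor of 1)
  Color vertex 5 with color 1 (neighbor of 1)
  Color vertex 4 with color 0 (neighbor of 2)

Step 2: Conflict found! Vertices 3 and 5 are adjacent but have the same color.
This means the graph contains an odd cycle.

The graph is NOT bipartite.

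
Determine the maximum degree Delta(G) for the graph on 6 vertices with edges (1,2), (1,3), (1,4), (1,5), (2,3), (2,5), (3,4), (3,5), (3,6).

Step 1: Count edges incident to each vertex:
  deg(1) = 4 (neighbors: 2, 3, 4, 5)
  deg(2) = 3 (neighbors: 1, 3, 5)
  deg(3) = 5 (neighbors: 1, 2, 4, 5, 6)
  deg(4) = 2 (neighbors: 1, 3)
  deg(5) = 3 (neighbors: 1, 2, 3)
  deg(6) = 1 (neighbors: 3)

Step 2: Find maximum:
  max(4, 3, 5, 2, 3, 1) = 5 (vertex 3)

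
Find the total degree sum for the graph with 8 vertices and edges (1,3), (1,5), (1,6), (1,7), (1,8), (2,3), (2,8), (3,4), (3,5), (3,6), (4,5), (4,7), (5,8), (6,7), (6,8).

Step 1: Count edges incident to each vertex:
  deg(1) = 5 (neighbors: 3, 5, 6, 7, 8)
  deg(2) = 2 (neighbors: 3, 8)
  deg(3) = 5 (neighbors: 1, 2, 4, 5, 6)
  deg(4) = 3 (neighbors: 3, 5, 7)
  deg(5) = 4 (neighbors: 1, 3, 4, 8)
  deg(6) = 4 (neighbors: 1, 3, 7, 8)
  deg(7) = 3 (neighbors: 1, 4, 6)
  deg(8) = 4 (neighbors: 1, 2, 5, 6)

Step 2: Sum all degrees:
  5 + 2 + 5 + 3 + 4 + 4 + 3 + 4 = 30

Verification: sum of degrees = 2 * |E| = 2 * 15 = 30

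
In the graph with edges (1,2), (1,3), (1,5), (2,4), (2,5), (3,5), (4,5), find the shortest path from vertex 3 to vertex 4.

Step 1: Build adjacency list:
  1: 2, 3, 5
  2: 1, 4, 5
  3: 1, 5
  4: 2, 5
  5: 1, 2, 3, 4

Step 2: BFS from vertex 3 to find shortest path to 4:
  vertex 1 reached at distance 1
  vertex 5 reached at distance 1
  vertex 2 reached at distance 2
  vertex 4 reached at distance 2

Step 3: Shortest path: 3 -> 5 -> 4
Path length: 2 edges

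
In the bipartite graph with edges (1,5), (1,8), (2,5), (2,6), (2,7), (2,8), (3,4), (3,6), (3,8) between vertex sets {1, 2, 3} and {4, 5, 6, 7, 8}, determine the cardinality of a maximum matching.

Step 1: List the neighbors of each left vertex:
  1: 5, 8
  2: 5, 6, 7, 8
  3: 4, 6, 8

Step 2: Greedily match left vertices, then look for augmenting paths:
  Match 1 -- 5
  Match 2 -- 6
  Match 3 -- 4
  No augmenting path remains.

Step 3: Verify this is maximum:
  Matching size 3 = min(|L|, |R|) = min(3, 5), which is an upper bound, so this matching is maximum.

Maximum matching: {(1,5), (2,6), (3,4)}
Size: 3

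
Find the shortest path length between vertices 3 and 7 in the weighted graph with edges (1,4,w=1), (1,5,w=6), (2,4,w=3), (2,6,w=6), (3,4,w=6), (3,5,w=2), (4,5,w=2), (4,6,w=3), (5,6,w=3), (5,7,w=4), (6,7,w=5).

Step 1: Build adjacency list with weights:
  1: 4(w=1), 5(w=6)
  2: 4(w=3), 6(w=6)
  3: 4(w=6), 5(w=2)
  4: 1(w=1), 2(w=3), 3(w=6), 5(w=2), 6(w=3)
  5: 1(w=6), 3(w=2), 4(w=2), 6(w=3), 7(w=4)
  6: 2(w=6), 4(w=3), 5(w=3), 7(w=5)
  7: 5(w=4), 6(w=5)

Step 2: Apply Dijkstra's algorithm from vertex 3:
  Visit vertex 3 (distance=0)
    Update dist[4] = 6
    Update dist[5] = 2
  Visit vertex 5 (distance=2)
    Update dist[1] = 8
    Update dist[4] = 4
    Update dist[6] = 5
    Update dist[7] = 6
  Visit vertex 4 (distance=4)
    Update dist[1] = 5
    Update dist[2] = 7
  Visit vertex 1 (distance=5)
  Visit vertex 6 (distance=5)
  Visit vertex 7 (distance=6)

Step 3: Shortest path: 3 -> 5 -> 7
Total weight: 2 + 4 = 6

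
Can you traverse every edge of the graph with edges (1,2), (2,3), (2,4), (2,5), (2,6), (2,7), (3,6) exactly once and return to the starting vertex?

Step 1: Find the degree of each vertex:
  deg(1) = 1
  deg(2) = 6
  deg(3) = 2
  deg(4) = 1
  deg(5) = 1
  deg(6) = 2
  deg(7) = 1

Step 2: Count vertices with odd degree:
  Odd-degree vertices: 1, 4, 5, 7 (4 total)

Step 3: Apply Euler's theorem:
  - Eulerian circuit exists iff graph is connected and all vertices have even degree
  - Eulerian path exists iff graph is connected and has 0 or 2 odd-degree vertices

Graph has 4 odd-degree vertices (need 0 or 2).
Neither Eulerian path nor Eulerian circuit exists.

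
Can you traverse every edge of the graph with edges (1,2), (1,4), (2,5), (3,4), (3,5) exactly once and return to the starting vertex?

Step 1: Find the degree of each vertex:
  deg(1) = 2
  deg(2) = 2
  deg(3) = 2
  deg(4) = 2
  deg(5) = 2

Step 2: Count vertices with odd degree:
  All vertices have even degree (0 odd-degree vertices)

Step 3: Apply Euler's theorem:
  - Eulerian circuit exists iff graph is connected and all vertices have even degree
  - Eulerian path exists iff graph is connected and has 0 or 2 odd-degree vertices

Graph is connected with 0 odd-degree vertices.
Both Eulerian circuit and Eulerian path exist.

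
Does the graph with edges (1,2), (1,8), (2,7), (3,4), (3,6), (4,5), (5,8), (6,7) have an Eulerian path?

Step 1: Find the degree of each vertex:
  deg(1) = 2
  deg(2) = 2
  deg(3) = 2
  deg(4) = 2
  deg(5) = 2
  deg(6) = 2
  deg(7) = 2
  deg(8) = 2

Step 2: Count vertices with odd degree:
  All vertices have even degree (0 odd-degree vertices)

Step 3: Apply Euler's theorem:
  - Eulerian circuit exists iff graph is connected and all vertices have even degree
  - Eulerian path exists iff graph is connected and has 0 or 2 odd-degree vertices

Graph is connected with 0 odd-degree vertices.
Both Eulerian circuit and Eulerian path exist.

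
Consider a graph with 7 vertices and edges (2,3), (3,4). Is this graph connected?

Step 1: Build adjacency list from edges:
  1: (none)
  2: 3
  3: 2, 4
  4: 3
  5: (none)
  6: (none)
  7: (none)

Step 2: Run BFS/DFS from vertex 1:
  Visited: {1}
  Reached 1 of 7 vertices

Step 3: Only 1 of 7 vertices reached. Graph is disconnected.
Connected components: {1}, {2, 3, 4}, {5}, {6}, {7}
Answer: No, the graph is not connected (5 components).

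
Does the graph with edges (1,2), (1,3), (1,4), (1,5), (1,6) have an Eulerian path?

Step 1: Find the degree of each vertex:
  deg(1) = 5
  deg(2) = 1
  deg(3) = 1
  deg(4) = 1
  deg(5) = 1
  deg(6) = 1

Step 2: Count vertices with odd degree:
  Odd-degree vertices: 1, 2, 3, 4, 5, 6 (6 total)

Step 3: Apply Euler's theorem:
  - Eulerian circuit exists iff graph is connected and all vertices have even degree
  - Eulerian path exists iff graph is connected and has 0 or 2 odd-degree vertices

Graph has 6 odd-degree vertices (need 0 or 2).
Neither Eulerian path nor Eulerian circuit exists.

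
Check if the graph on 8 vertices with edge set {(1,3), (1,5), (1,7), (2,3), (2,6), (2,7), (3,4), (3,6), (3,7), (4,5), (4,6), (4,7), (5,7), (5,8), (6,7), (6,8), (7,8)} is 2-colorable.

Step 1: Attempt 2-coloring using BFS:
  Start at vertex 1, assign color 0
  Color vertex 3 with color 1 (neighbor of 1)
  Color vertex 5 with color 1 (neighbor of 1)
  Color vertex 7 with color 1 (neighbor of 1)
  Color vertex 2 with color 0 (neighbor of 3)
  Color vertex 4 with color 0 (neighbor of 3)
  Color vertex 6 with color 0 (neighbor of 3)

Step 2: Conflict found! Vertices 3 and 7 are adjacent but have the same color.
This means the graph contains an odd cycle.

The graph is NOT bipartite.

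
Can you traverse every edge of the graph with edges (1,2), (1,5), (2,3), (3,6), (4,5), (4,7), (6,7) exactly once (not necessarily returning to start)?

Step 1: Find the degree of each vertex:
  deg(1) = 2
  deg(2) = 2
  deg(3) = 2
  deg(4) = 2
  deg(5) = 2
  deg(6) = 2
  deg(7) = 2

Step 2: Count vertices with odd degree:
  All vertices have even degree (0 odd-degree vertices)

Step 3: Apply Euler's theorem:
  - Eulerian circuit exists iff graph is connected and all vertices have even degree
  - Eulerian path exists iff graph is connected and has 0 or 2 odd-degree vertices

Graph is connected with 0 odd-degree vertices.
Both Eulerian circuit and Eulerian path exist.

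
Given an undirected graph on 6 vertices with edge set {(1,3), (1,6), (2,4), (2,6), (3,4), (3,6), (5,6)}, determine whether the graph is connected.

Step 1: Build adjacency list from edges:
  1: 3, 6
  2: 4, 6
  3: 1, 4, 6
  4: 2, 3
  5: 6
  6: 1, 2, 3, 5

Step 2: Run BFS/DFS from vertex 1:
  Visited: {1, 3, 6, 4, 2, 5}
  Reached 6 of 6 vertices

Step 3: All 6 vertices reached from vertex 1, so the graph is connected.
Answer: Yes, the graph is connected.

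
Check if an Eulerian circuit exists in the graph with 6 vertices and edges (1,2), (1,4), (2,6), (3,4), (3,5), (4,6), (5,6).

Step 1: Find the degree of each vertex:
  deg(1) = 2
  deg(2) = 2
  deg(3) = 2
  deg(4) = 3
  deg(5) = 2
  deg(6) = 3

Step 2: Count vertices with odd degree:
  Odd-degree vertices: 4, 6 (2 total)

Step 3: Apply Euler's theorem:
  - Eulerian circuit exists iff graph is connected and all vertices have even degree
  - Eulerian path exists iff graph is connected and has 0 or 2 odd-degree vertices

Graph is connected with exactly 2 odd-degree vertices (4, 6).
Eulerian path exists (starting and ending at the odd-degree vertices), but no Eulerian circuit.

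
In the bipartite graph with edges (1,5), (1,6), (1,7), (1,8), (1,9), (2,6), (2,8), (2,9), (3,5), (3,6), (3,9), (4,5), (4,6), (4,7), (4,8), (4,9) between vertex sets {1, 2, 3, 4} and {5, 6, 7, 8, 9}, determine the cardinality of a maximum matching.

Step 1: List the neighbors of each left vertex:
  1: 5, 6, 7, 8, 9
  2: 6, 8, 9
  3: 5, 6, 9
  4: 5, 6, 7, 8, 9

Step 2: Greedily match left vertices, then look for augmenting paths:
  Match 1 -- 5
  Match 2 -- 6
  Match 3 -- 9
  Match 4 -- 7
  No augmenting path remains.

Step 3: Verify this is maximum:
  Matching size 4 = min(|L|, |R|) = min(4, 5), which is an upper bound, so this matching is maximum.

Maximum matching: {(1,5), (2,6), (3,9), (4,7)}
Size: 4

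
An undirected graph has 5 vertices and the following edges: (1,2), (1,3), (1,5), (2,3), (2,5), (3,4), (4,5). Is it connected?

Step 1: Build adjacency list from edges:
  1: 2, 3, 5
  2: 1, 3, 5
  3: 1, 2, 4
  4: 3, 5
  5: 1, 2, 4

Step 2: Run BFS/DFS from vertex 1:
  Visited: {1, 2, 3, 5, 4}
  Reached 5 of 5 vertices

Step 3: All 5 vertices reached from vertex 1, so the graph is connected.
Answer: Yes, the graph is connected.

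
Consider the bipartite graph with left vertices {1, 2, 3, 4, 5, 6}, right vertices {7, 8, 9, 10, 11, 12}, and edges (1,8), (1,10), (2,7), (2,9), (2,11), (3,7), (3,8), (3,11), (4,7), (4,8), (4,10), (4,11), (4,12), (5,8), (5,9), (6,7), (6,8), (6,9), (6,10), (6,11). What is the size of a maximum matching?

Step 1: List the neighbors of each left vertex:
  1: 8, 10
  2: 7, 9, 11
  3: 7, 8, 11
  4: 7, 8, 10, 11, 12
  5: 8, 9
  6: 7, 8, 9, 10, 11

Step 2: Greedily match left vertices, then look for augmenting paths:
  Match 1 -- 8
  Match 2 -- 7
  Match 3 -- 11
  Match 4 -- 12
  Match 5 -- 9
  Match 6 -- 10
  No augmenting path remains.

Step 3: Verify this is maximum:
  Matching size 6 = min(|L|, |R|) = min(6, 6), which is an upper bound, so this matching is maximum.

Maximum matching: {(1,8), (2,7), (3,11), (4,12), (5,9), (6,10)}
Size: 6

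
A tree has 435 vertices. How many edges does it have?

A tree on n vertices always has exactly n - 1 edges.
For n = 435: edges = 435 - 1 = 434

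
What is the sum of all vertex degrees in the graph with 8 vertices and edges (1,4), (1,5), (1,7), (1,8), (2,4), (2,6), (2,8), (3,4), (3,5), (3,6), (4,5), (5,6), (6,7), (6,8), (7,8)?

Step 1: Count edges incident to each vertex:
  deg(1) = 4 (neighbors: 4, 5, 7, 8)
  deg(2) = 3 (neighbors: 4, 6, 8)
  deg(3) = 3 (neighbors: 4, 5, 6)
  deg(4) = 4 (neighbors: 1, 2, 3, 5)
  deg(5) = 4 (neighbors: 1, 3, 4, 6)
  deg(6) = 5 (neighbors: 2, 3, 5, 7, 8)
  deg(7) = 3 (neighbors: 1, 6, 8)
  deg(8) = 4 (neighbors: 1, 2, 6, 7)

Step 2: Sum all degrees:
  4 + 3 + 3 + 4 + 4 + 5 + 3 + 4 = 30

Verification: sum of degrees = 2 * |E| = 2 * 15 = 30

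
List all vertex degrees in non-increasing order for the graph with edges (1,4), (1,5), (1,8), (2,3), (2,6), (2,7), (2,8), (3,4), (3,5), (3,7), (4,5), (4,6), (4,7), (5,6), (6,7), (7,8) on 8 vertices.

Step 1: Count edges incident to each vertex:
  deg(1) = 3 (neighbors: 4, 5, 8)
  deg(2) = 4 (neighbors: 3, 6, 7, 8)
  deg(3) = 4 (neighbors: 2, 4, 5, 7)
  deg(4) = 5 (neighbors: 1, 3, 5, 6, 7)
  deg(5) = 4 (neighbors: 1, 3, 4, 6)
  deg(6) = 4 (neighbors: 2, 4, 5, 7)
  deg(7) = 5 (neighbors: 2, 3, 4, 6, 8)
  deg(8) = 3 (neighbors: 1, 2, 7)

Step 2: Sort degrees in non-increasing order:
  Degrees: [3, 4, 4, 5, 4, 4, 5, 3] -> sorted: [5, 5, 4, 4, 4, 4, 3, 3]

Degree sequence: [5, 5, 4, 4, 4, 4, 3, 3]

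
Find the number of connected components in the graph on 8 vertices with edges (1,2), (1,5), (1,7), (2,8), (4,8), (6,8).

Step 1: Build adjacency list from edges:
  1: 2, 5, 7
  2: 1, 8
  3: (none)
  4: 8
  5: 1
  6: 8
  7: 1
  8: 2, 4, 6

Step 2: Run BFS/DFS from vertex 1:
  Visited: {1, 2, 5, 7, 8, 4, 6}
  Reached 7 of 8 vertices

Step 3: Only 7 of 8 vertices reached. Graph is disconnected.
Connected components: {1, 2, 4, 5, 6, 7, 8}, {3}
Number of connected components: 2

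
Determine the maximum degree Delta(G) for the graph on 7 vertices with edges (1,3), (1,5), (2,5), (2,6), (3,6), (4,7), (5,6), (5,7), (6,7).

Step 1: Count edges incident to each vertex:
  deg(1) = 2 (neighbors: 3, 5)
  deg(2) = 2 (neighbors: 5, 6)
  deg(3) = 2 (neighbors: 1, 6)
  deg(4) = 1 (neighbors: 7)
  deg(5) = 4 (neighbors: 1, 2, 6, 7)
  deg(6) = 4 (neighbors: 2, 3, 5, 7)
  deg(7) = 3 (neighbors: 4, 5, 6)

Step 2: Find maximum:
  max(2, 2, 2, 1, 4, 4, 3) = 4 (vertex 5)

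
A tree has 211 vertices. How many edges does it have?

A tree on n vertices always has exactly n - 1 edges.
For n = 211: edges = 211 - 1 = 210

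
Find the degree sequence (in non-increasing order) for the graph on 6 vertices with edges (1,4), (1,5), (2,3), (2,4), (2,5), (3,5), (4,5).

Step 1: Count edges incident to each vertex:
  deg(1) = 2 (neighbors: 4, 5)
  deg(2) = 3 (neighbors: 3, 4, 5)
  deg(3) = 2 (neighbors: 2, 5)
  deg(4) = 3 (neighbors: 1, 2, 5)
  deg(5) = 4 (neighbors: 1, 2, 3, 4)
  deg(6) = 0 (neighbors: none)

Step 2: Sort degrees in non-increasing order:
  Degrees: [2, 3, 2, 3, 4, 0] -> sorted: [4, 3, 3, 2, 2, 0]

Degree sequence: [4, 3, 3, 2, 2, 0]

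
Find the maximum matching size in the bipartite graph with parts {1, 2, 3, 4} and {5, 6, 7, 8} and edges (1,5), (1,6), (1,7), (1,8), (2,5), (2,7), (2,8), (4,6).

Step 1: List the neighbors of each left vertex:
  1: 5, 6, 7, 8
  2: 5, 7, 8
  3: (none)
  4: 6

Step 2: Greedily match left vertices, then look for augmenting paths:
  Match 1 -- 5
  Match 2 -- 7
  Match 4 -- 6
  No augmenting path remains.

Step 3: Verify this is maximum:
  Matching has size 3. The vertex set {1, 2, 4} covers every edge and has size 3; any matching has at most one edge per cover vertex, so 3 is maximum (König's theorem).

Maximum matching: {(1,5), (2,7), (4,6)}
Size: 3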